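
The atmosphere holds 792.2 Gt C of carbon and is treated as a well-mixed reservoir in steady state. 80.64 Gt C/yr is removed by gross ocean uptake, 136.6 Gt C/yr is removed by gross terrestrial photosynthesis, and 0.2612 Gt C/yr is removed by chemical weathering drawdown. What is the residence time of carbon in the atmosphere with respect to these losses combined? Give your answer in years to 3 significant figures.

Total removal = 80.64 + 136.6 + 0.2612 = 217.50 Gt C/yr.
τ = M / ΣF_out = 792.2 / 217.50 = 3.642 yr.

3.64 yr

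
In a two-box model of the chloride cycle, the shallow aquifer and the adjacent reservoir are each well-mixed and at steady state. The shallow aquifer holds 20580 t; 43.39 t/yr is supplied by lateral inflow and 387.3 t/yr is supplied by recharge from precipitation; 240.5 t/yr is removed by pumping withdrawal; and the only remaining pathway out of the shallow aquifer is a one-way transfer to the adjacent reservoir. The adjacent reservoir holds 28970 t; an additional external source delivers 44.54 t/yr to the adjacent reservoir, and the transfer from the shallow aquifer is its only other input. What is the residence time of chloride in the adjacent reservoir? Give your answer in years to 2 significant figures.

120 yr

Balance the shallow aquifer: ΣF_in = 43.39 + 387.3 = 430.69 t/yr.
Transfer to the adjacent reservoir = ΣF_in − (240.5) = 190.19 t/yr.
Total input to the adjacent reservoir = 190.19 + 44.54 = 234.73 t/yr; at steady state this equals its total output.
τ = M / F = 28970 / 234.73 = 123.4 yr.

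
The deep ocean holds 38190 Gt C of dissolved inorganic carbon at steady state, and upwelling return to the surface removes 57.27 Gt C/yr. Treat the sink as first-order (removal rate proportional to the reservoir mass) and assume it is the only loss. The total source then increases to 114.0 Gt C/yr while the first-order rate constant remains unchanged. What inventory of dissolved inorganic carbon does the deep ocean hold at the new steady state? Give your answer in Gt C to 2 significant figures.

Rate constant k = F/M = 57.27 / 38190 = 0.001500 yr⁻¹.
At the new steady state, source = k·M_new ⇒ M_new = 114.0 / 0.001500 = 76020 Gt C.
(Equivalently M_new = M × F_new/F_old = 38190 × 114.0/57.27.)

76000 Gt C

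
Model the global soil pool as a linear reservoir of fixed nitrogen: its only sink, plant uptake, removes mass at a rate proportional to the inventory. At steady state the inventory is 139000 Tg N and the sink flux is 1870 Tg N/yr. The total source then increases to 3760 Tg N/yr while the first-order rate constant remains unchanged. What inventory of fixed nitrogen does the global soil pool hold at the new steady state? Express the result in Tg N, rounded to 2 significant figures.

Rate constant k = F/M = 1870 / 139000 = 0.01345 yr⁻¹.
At the new steady state, source = k·M_new ⇒ M_new = 3760 / 0.01345 = 279500 Tg N.
(Equivalently M_new = M × F_new/F_old = 139000 × 3760/1870.)

280000 Tg N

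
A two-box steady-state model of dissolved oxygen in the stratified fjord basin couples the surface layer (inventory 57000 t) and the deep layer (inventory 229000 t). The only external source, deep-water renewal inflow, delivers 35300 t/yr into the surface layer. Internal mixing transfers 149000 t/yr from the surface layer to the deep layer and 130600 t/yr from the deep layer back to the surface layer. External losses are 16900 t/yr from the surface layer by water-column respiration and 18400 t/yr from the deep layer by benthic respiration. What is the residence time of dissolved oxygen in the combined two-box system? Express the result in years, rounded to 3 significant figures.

8.10 yr

Treat the two boxes together as one reservoir: the mixing fluxes between them are internal recycling, so τ = ΣM / Σ(external losses).
M_total = 57000 + 229000 = 286000 t.
ΣF_external_out = 16900 + 18400 = 35300 t/yr.
τ = M_total / ΣF_ext = 286000 / 35300 = 8.102 yr.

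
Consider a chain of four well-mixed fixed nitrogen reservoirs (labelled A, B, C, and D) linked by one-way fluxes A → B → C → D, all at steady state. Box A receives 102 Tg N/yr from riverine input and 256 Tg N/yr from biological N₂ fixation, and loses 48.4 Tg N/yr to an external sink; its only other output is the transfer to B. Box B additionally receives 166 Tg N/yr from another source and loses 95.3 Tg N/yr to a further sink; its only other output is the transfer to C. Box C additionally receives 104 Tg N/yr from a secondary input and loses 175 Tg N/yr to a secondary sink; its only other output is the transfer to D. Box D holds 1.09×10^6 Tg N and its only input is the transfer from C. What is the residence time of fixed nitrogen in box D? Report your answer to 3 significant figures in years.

3520 yr

Box A: F(A→B) = (102 + 256) − 48.4 = 309.60 Tg N/yr.
Box B: F(B→C) = (309.60 + 166) − 95.3 = 380.30 Tg N/yr.
Box C: F(C→D) = (380.30 + 104) − 175 = 309.30 Tg N/yr.
Box D throughput = its input = 309.30 Tg N/yr; τ = 1.09×10^6 / 309.30 = 3524 yr.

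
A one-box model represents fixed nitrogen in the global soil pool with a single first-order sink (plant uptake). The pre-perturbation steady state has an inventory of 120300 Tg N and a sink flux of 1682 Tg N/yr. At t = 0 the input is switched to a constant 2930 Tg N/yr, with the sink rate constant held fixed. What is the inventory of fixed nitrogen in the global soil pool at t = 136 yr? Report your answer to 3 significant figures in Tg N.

The sink rate constant is k = F₀/M₀ = 1682/120300 = 0.01398 yr⁻¹.
Solving dM/dt = F₁ − kM with M(0) = M₀ gives M(t) = F₁/k + (M₀ − F₁/k)·e^(−kt).
F₁/k = 2930/0.01398 = 209560 Tg N; kt = 0.01398 × 136 = 1.902, e^(−kt) = 0.1493.
M(136) = 209560 + (120300 − 209560) × 0.1493 = 209560 − 13330 = 196230 Tg N.

196000 Tg N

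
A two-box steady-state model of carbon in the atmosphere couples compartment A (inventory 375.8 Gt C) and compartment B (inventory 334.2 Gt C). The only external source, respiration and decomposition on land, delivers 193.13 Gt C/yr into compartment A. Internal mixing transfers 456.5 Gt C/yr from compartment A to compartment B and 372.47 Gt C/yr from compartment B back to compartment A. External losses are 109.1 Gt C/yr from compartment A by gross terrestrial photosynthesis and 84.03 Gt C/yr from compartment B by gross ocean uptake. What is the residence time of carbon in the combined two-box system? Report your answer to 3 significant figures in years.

3.68 yr

For the system as a whole, the A↔B exchange is internal and contributes nothing to the throughput; only the external sinks remove mass.
M_total = 375.8 + 334.2 = 710.00 Gt C.
ΣF_external_out = 109.1 + 84.03 = 193.13 Gt C/yr.
τ = M_total / ΣF_ext = 710.00 / 193.13 = 3.676 yr.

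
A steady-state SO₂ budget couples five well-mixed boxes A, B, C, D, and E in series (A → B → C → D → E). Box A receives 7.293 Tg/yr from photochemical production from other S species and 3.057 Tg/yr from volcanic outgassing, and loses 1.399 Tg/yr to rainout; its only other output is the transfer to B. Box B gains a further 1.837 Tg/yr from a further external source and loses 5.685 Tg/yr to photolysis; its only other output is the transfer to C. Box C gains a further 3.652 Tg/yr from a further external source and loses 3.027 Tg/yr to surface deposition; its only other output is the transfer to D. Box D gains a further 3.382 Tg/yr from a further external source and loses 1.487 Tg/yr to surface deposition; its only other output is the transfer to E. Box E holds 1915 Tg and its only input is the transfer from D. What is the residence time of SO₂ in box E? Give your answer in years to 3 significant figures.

251 yr

Box A: F(A→B) = (7.293 + 3.057) − 1.399 = 8.9510 Tg/yr.
Box B: F(B→C) = (8.9510 + 1.837) − 5.685 = 5.1030 Tg/yr.
Box C: F(C→D) = (5.1030 + 3.652) − 3.027 = 5.7280 Tg/yr.
Box D: F(D→E) = (5.7280 + 3.382) − 1.487 = 7.6230 Tg/yr.
Box E throughput = its input = 7.6230 Tg/yr; τ = 1915 / 7.6230 = 251.2 yr.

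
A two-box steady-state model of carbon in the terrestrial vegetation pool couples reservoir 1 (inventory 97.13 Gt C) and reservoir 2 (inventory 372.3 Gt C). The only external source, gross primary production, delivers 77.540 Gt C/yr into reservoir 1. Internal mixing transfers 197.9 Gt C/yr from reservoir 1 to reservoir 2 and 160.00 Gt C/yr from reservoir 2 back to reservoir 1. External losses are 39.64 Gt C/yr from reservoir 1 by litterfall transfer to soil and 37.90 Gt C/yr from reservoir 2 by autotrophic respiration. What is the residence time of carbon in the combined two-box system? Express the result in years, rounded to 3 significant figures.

6.05 yr

Residence time in the combined system uses the total inventory and the total *external* removal — internal exchanges between the two boxes cancel.
M_total = 97.13 + 372.3 = 469.43 Gt C.
ΣF_external_out = 39.64 + 37.90 = 77.540 Gt C/yr.
τ = M_total / ΣF_ext = 469.43 / 77.540 = 6.054 yr.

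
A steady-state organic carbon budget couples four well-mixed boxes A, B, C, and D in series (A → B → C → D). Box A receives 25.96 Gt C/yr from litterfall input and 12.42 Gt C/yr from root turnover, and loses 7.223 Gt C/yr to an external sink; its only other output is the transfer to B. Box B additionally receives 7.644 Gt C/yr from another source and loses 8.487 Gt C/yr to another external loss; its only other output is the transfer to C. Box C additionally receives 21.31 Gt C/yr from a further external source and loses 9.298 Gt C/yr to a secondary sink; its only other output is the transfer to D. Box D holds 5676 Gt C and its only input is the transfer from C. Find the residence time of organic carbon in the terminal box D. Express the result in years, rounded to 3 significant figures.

134 yr

Box A: F(A→B) = (25.96 + 12.42) − 7.223 = 31.157 Gt C/yr.
Box B: F(B→C) = (31.157 + 7.644) − 8.487 = 30.314 Gt C/yr.
Box C: F(C→D) = (30.314 + 21.31) − 9.298 = 42.326 Gt C/yr.
Box D throughput = its input = 42.326 Gt C/yr; τ = 5676 / 42.326 = 134.1 yr.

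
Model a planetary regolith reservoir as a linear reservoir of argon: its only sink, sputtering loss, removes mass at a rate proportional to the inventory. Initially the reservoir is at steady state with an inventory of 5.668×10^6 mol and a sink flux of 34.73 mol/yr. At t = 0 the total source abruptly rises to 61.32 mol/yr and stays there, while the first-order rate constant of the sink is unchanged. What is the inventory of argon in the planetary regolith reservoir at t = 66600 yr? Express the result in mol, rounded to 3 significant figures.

The sink rate constant is k = F₀/M₀ = 34.73/5.668×10^6 = 6.127×10^-6 yr⁻¹.
Solving dM/dt = F₁ − kM with M(0) = M₀ gives M(t) = F₁/k + (M₀ − F₁/k)·e^(−kt).
F₁/k = 61.32/6.127×10^-6 = 1.0008×10^7 mol; kt = 6.127×10^-6 × 66600 = 0.4081, e^(−kt) = 0.6649.
M(66600) = 1.0008×10^7 + (5.668×10^6 − 1.0008×10^7) × 0.6649 = 1.0008×10^7 − 2.885×10^6 = 7.1221×10^6 mol.

7.12×10^6 mol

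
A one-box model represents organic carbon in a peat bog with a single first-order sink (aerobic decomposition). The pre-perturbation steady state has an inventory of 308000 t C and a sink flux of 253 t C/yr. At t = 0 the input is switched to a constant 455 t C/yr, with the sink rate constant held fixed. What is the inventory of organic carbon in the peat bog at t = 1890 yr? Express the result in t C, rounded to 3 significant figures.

502000 t C

Residence time τ = M₀/F₀ = 1217 yr. The eventual steady state is M_∞ = M₀·(F₁/F₀) = 308000 × 455/253 = 553910 t C.
The anomaly ΔM(t) = M(t) − M_∞ decays as ΔM₀·e^(−t/τ) with ΔM₀ = 308000 − 553910 = −245900 t C.
At t = 1890 yr, e^(−t/τ) = e^(−1.552) = 0.2117, so ΔM = −52060 t C and M = 553910 − 52060 = 501850 t C.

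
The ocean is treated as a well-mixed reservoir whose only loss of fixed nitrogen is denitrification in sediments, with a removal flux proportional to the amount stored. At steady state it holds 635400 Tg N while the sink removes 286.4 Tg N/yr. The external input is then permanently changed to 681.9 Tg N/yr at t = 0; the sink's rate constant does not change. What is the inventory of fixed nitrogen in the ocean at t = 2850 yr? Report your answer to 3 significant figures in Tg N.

Residence time τ = M₀/F₀ = 2219 yr. The eventual steady state is M_∞ = M₀·(F₁/F₀) = 635400 × 681.9/286.4 = 1.5128×10^6 Tg N.
The anomaly ΔM(t) = M(t) − M_∞ decays as ΔM₀·e^(−t/τ) with ΔM₀ = 635400 − 1.5128×10^6 = −877400 Tg N.
At t = 2850 yr, e^(−t/τ) = e^(−1.285) = 0.2768, so ΔM = −242800 Tg N and M = 1.5128×10^6 − 242800 = 1.2700×10^6 Tg N.

1.27×10^6 Tg N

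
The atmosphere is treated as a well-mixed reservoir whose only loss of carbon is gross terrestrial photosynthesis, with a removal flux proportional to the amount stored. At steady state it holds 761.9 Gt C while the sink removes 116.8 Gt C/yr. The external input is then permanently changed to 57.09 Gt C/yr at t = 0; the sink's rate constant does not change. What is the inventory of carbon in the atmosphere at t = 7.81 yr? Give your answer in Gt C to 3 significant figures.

490 Gt C

τ = M₀/F₀ = 761.9/116.8 = 6.523 yr; rate constant k = 1/τ.
New steady state M_∞ = F₁/k = F₁·τ = 57.09 × 6.523 = 372.40 Gt C.
M(t) = M_∞ + (M₀ − M_∞)·e^(−t/τ); t/τ = 7.81/6.523 = 1.197, so e^(−t/τ) = 0.3020.
M(t) = 372.40 + 389.5 × 0.3020 = 490.04 Gt C.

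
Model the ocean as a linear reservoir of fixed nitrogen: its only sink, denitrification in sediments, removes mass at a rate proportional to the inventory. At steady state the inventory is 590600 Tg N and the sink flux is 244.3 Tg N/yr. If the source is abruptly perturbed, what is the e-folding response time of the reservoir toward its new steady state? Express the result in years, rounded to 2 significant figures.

2400 yr

For a linear reservoir the response time equals the residence time τ = M/F.
τ = 590600 / 244.3 = 2418 yr.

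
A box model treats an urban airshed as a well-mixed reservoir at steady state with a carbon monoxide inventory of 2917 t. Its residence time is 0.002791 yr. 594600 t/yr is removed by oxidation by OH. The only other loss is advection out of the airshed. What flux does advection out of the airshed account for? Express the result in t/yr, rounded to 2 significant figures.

Total removal F = M/τ = 2917 / 0.002791 = 1.045×10^6 t/yr.
Advection out of the airshed = F − (594600) = 1.045×10^6 − 594600 = 450500 t/yr.

450000 t/yr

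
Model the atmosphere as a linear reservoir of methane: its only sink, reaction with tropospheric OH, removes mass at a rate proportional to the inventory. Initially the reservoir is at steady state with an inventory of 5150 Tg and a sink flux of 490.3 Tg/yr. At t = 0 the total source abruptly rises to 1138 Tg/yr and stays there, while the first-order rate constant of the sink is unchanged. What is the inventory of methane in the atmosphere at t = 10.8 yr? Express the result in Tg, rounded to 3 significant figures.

The sink rate constant is k = F₀/M₀ = 490.3/5150 = 0.09520 yr⁻¹.
Solving dM/dt = F₁ − kM with M(0) = M₀ gives M(t) = F₁/k + (M₀ − F₁/k)·e^(−kt).
F₁/k = 1138/0.09520 = 11953 Tg; kt = 0.09520 × 10.8 = 1.028, e^(−kt) = 0.3576.
M(10.8) = 11953 + (5150 − 11953) × 0.3576 = 11953 − 2433 = 9520.1 Tg.

9520 Tg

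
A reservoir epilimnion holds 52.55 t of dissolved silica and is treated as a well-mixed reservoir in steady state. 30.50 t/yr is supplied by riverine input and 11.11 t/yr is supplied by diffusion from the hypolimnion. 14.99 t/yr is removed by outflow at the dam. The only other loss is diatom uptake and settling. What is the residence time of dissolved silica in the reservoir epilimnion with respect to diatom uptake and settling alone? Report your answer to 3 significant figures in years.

At steady state ΣF_in = ΣF_out.
ΣF_in = 30.50 + 11.11 = 41.610 t/yr.
Diatom uptake and settling flux = ΣF_in − (14.99) = 41.610 − 14.99 = 26.62 t/yr.
τ = M / F = 52.55 / 26.62 = 1.974 yr.

1.97 yr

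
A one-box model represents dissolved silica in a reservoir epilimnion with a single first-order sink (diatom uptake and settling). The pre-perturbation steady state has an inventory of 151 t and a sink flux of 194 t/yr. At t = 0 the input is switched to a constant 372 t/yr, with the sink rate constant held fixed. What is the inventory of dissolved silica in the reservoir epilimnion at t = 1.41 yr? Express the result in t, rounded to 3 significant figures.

τ = M₀/F₀ = 151/194 = 0.7784 yr; rate constant k = 1/τ.
New steady state M_∞ = F₁/k = F₁·τ = 372 × 0.7784 = 289.55 t.
M(t) = M_∞ + (M₀ − M_∞)·e^(−t/τ); t/τ = 1.41/0.7784 = 1.812, so e^(−t/τ) = 0.1634.
M(t) = 289.55 − 138.5 × 0.1634 = 266.91 t.

267 t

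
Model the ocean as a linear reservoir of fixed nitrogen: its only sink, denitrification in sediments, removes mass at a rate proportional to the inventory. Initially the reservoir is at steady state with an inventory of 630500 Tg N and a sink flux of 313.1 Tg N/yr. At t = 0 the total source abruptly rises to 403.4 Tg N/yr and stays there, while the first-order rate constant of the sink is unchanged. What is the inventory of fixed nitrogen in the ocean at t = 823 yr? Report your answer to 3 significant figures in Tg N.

Residence time τ = M₀/F₀ = 2014 yr. The eventual steady state is M_∞ = M₀·(F₁/F₀) = 630500 × 403.4/313.1 = 812340 Tg N.
The anomaly ΔM(t) = M(t) − M_∞ decays as ΔM₀·e^(−t/τ) with ΔM₀ = 630500 − 812340 = −181800 Tg N.
At t = 823 yr, e^(−t/τ) = e^(−0.4087) = 0.6645, so ΔM = −120800 Tg N and M = 812340 − 120800 = 691500 Tg N.

692000 Tg N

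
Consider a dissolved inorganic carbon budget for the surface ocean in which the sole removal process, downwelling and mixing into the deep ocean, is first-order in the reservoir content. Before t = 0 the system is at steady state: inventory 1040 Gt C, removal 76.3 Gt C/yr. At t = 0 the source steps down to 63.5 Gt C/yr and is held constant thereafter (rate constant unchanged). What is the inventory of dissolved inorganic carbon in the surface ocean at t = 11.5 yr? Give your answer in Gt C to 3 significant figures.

941 Gt C

τ = M₀/F₀ = 1040/76.3 = 13.63 yr; rate constant k = 1/τ.
New steady state M_∞ = F₁/k = F₁·τ = 63.5 × 13.63 = 865.53 Gt C.
M(t) = M_∞ + (M₀ − M_∞)·e^(−t/τ); t/τ = 11.5/13.63 = 0.8437, so e^(−t/τ) = 0.4301.
M(t) = 865.53 + 174.5 × 0.4301 = 940.57 Gt C.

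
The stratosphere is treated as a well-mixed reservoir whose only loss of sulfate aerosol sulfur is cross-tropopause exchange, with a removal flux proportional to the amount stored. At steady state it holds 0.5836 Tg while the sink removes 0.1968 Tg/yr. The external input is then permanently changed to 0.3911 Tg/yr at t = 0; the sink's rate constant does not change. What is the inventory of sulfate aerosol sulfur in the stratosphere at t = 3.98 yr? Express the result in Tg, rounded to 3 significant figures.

Residence time τ = M₀/F₀ = 2.965 yr. The eventual steady state is M_∞ = M₀·(F₁/F₀) = 0.5836 × 0.3911/0.1968 = 1.1598 Tg.
The anomaly ΔM(t) = M(t) − M_∞ decays as ΔM₀·e^(−t/τ) with ΔM₀ = 0.5836 − 1.1598 = −0.5762 Tg.
At t = 3.98 yr, e^(−t/τ) = e^(−1.342) = 0.2613, so ΔM = −0.1506 Tg and M = 1.1598 − 0.1506 = 1.0092 Tg.

1.01 Tg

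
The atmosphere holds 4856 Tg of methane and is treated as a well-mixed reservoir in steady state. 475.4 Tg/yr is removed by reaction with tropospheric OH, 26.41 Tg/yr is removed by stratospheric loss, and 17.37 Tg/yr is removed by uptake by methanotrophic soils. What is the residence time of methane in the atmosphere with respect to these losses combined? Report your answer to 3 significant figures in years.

9.35 yr

Total removal = 475.4 + 26.41 + 17.37 = 519.18 Tg/yr.
τ = M / ΣF_out = 4856 / 519.18 = 9.353 yr.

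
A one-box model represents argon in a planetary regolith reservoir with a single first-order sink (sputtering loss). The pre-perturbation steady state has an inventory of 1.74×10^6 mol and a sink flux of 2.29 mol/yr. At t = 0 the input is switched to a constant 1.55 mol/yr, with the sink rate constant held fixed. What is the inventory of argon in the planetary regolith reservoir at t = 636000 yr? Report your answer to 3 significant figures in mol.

1.42×10^6 mol

τ = M₀/F₀ = 1.74×10^6/2.29 = 759800 yr; rate constant k = 1/τ.
New steady state M_∞ = F₁/k = F₁·τ = 1.55 × 759800 = 1.1777×10^6 mol.
M(t) = M_∞ + (M₀ − M_∞)·e^(−t/τ); t/τ = 636000/759800 = 0.8370, so e^(−t/τ) = 0.4330.
M(t) = 1.1777×10^6 + 562300 × 0.4330 = 1.4212×10^6 mol.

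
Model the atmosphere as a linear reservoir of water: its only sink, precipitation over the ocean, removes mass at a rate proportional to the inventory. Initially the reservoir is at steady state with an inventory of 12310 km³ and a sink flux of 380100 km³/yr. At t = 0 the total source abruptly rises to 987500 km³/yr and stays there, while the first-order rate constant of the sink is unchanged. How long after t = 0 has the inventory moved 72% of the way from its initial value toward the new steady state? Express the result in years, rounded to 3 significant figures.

τ = M₀/F₀ = 12310/380100 = 0.03239 yr.
The remaining gap fraction is e^(−t/τ); 72% covered ⇒ e^(−t/τ) = 0.280.
t = −τ ln(0.280) = 0.03239 × 1.273 = 0.04123 yr.

0.0412 yr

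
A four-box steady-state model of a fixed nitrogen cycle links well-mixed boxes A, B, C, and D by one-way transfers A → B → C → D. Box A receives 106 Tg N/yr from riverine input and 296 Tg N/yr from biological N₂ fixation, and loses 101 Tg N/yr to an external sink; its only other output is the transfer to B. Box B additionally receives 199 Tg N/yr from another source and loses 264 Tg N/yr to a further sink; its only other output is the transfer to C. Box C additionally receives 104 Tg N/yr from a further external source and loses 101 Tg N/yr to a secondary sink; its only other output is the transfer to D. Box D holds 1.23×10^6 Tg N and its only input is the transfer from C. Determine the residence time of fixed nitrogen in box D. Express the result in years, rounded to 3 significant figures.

5150 yr

Box A: F(A→B) = (106 + 296) − 101 = 301.00 Tg N/yr.
Box B: F(B→C) = (301.00 + 199) − 264 = 236.00 Tg N/yr.
Box C: F(C→D) = (236.00 + 104) − 101 = 239.00 Tg N/yr.
Box D throughput = its input = 239.00 Tg N/yr; τ = 1.23×10^6 / 239.00 = 5146 yr.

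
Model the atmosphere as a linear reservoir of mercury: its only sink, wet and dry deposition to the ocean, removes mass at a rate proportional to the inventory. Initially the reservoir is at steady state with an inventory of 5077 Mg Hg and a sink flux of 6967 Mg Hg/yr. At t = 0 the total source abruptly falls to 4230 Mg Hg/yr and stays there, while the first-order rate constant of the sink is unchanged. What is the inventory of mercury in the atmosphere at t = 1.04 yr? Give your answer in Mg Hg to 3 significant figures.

3560 Mg Hg

Residence time τ = M₀/F₀ = 0.7287 yr. The eventual steady state is M_∞ = M₀·(F₁/F₀) = 5077 × 4230/6967 = 3082.5 Mg Hg.
The anomaly ΔM(t) = M(t) − M_∞ decays as ΔM₀·e^(−t/τ) with ΔM₀ = 5077 − 3082.5 = 1995 Mg Hg.
At t = 1.04 yr, e^(−t/τ) = e^(−1.427) = 0.2400, so ΔM = 478.7 Mg Hg and M = 3082.5 + 478.7 = 3561.2 Mg Hg.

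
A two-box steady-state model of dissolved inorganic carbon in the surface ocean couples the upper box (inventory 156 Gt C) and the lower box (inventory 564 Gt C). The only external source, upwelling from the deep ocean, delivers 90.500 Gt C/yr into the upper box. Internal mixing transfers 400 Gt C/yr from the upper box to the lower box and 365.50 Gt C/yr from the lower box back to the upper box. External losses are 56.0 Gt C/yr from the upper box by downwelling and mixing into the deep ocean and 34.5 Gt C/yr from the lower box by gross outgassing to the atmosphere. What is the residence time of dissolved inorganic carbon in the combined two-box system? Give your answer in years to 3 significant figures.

For the system as a whole, the A↔B exchange is internal and contributes nothing to the throughput; only the external sinks remove mass.
M_total = 156 + 564 = 720.00 Gt C.
ΣF_external_out = 56.0 + 34.5 = 90.500 Gt C/yr.
τ = M_total / ΣF_ext = 720.00 / 90.500 = 7.956 yr.

7.96 yr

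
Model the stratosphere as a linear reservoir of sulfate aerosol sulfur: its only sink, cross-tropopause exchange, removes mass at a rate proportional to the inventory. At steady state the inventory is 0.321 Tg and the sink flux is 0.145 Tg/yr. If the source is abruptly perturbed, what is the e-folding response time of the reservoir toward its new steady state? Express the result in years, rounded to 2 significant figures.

2.2 yr

For a linear reservoir the response time equals the residence time τ = M/F.
τ = 0.321 / 0.145 = 2.214 yr.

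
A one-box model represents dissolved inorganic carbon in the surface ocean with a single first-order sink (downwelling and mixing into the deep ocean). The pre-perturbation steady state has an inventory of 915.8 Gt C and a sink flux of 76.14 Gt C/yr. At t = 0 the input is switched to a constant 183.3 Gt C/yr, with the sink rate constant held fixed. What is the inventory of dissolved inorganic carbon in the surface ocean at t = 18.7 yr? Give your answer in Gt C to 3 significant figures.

τ = M₀/F₀ = 915.8/76.14 = 12.03 yr; rate constant k = 1/τ.
New steady state M_∞ = F₁/k = F₁·τ = 183.3 × 12.03 = 2204.7 Gt C.
M(t) = M_∞ + (M₀ − M_∞)·e^(−t/τ); t/τ = 18.7/12.03 = 1.555, so e^(−t/τ) = 0.2112.
M(t) = 2204.7 − 1289 × 0.2112 = 1932.4 Gt C.

1930 Gt C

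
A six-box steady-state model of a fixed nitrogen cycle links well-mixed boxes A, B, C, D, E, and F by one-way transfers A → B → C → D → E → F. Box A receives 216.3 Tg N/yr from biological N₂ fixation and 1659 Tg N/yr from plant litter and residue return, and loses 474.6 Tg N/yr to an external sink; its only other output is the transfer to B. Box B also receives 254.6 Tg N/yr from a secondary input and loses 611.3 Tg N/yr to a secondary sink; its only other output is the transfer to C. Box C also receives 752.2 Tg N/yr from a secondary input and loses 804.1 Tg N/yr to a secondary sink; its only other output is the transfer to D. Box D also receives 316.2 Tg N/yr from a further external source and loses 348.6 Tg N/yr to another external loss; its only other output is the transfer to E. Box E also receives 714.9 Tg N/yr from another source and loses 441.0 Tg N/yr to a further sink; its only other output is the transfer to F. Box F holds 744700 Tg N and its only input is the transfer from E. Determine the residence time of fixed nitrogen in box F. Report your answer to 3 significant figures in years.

604 yr

Box A: F(A→B) = (216.3 + 1659) − 474.6 = 1400.7 Tg N/yr.
Box B: F(B→C) = (1400.7 + 254.6) − 611.3 = 1044.0 Tg N/yr.
Box C: F(C→D) = (1044.0 + 752.2) − 804.1 = 992.10 Tg N/yr.
Box D: F(D→E) = (992.10 + 316.2) − 348.6 = 959.70 Tg N/yr.
Box E: F(E→F) = (959.70 + 714.9) − 441.0 = 1233.6 Tg N/yr.
Box F throughput = its input = 1233.6 Tg N/yr; τ = 744700 / 1233.6 = 603.7 yr.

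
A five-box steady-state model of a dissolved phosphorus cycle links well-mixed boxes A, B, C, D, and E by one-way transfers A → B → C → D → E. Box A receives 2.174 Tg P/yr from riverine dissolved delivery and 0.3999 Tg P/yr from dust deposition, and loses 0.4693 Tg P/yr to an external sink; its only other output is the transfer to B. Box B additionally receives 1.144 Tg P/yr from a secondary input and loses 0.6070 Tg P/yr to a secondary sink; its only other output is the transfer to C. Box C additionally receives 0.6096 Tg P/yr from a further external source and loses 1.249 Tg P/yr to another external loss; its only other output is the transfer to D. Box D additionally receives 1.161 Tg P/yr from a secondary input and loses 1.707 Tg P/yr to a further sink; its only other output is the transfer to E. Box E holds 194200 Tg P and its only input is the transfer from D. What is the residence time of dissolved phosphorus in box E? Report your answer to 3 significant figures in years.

133000 yr

Box A: F(A→B) = (2.174 + 0.3999) − 0.4693 = 2.1046 Tg P/yr.
Box B: F(B→C) = (2.1046 + 1.144) − 0.6070 = 2.6416 Tg P/yr.
Box C: F(C→D) = (2.6416 + 0.6096) − 1.249 = 2.0022 Tg P/yr.
Box D: F(D→E) = (2.0022 + 1.161) − 1.707 = 1.4562 Tg P/yr.
Box E throughput = its input = 1.4562 Tg P/yr; τ = 194200 / 1.4562 = 133400 yr.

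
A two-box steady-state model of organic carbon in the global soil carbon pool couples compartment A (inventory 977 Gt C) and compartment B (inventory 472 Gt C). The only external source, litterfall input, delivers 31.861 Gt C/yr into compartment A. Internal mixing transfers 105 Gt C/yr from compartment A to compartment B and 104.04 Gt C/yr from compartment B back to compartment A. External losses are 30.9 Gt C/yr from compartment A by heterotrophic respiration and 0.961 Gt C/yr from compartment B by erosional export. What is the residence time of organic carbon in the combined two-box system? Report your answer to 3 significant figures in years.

For the system as a whole, the A↔B exchange is internal and contributes nothing to the throughput; only the external sinks remove mass.
M_total = 977 + 472 = 1449.0 Gt C.
ΣF_external_out = 30.9 + 0.961 = 31.861 Gt C/yr.
τ = M_total / ΣF_ext = 1449.0 / 31.861 = 45.48 yr.

45.5 yr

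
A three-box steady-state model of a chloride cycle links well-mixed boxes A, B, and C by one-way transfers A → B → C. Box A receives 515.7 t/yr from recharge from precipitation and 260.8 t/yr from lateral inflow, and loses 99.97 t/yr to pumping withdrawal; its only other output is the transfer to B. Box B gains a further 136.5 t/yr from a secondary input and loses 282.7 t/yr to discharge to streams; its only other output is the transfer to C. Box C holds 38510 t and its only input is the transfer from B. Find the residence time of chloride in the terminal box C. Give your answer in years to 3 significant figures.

Box A: F(A→B) = (515.7 + 260.8) − 99.97 = 676.53 t/yr.
Box B: F(B→C) = (676.53 + 136.5) − 282.7 = 530.33 t/yr.
Box C throughput = its input = 530.33 t/yr; τ = 38510 / 530.33 = 72.62 yr.

72.6 yr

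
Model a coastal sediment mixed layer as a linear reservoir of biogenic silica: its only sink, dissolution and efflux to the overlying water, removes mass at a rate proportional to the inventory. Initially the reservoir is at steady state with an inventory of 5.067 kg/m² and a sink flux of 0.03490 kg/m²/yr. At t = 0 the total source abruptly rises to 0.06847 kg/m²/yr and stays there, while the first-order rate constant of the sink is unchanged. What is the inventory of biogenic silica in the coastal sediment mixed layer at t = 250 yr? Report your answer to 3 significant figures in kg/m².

9.07 kg/m²

Residence time τ = M₀/F₀ = 145.2 yr. The eventual steady state is M_∞ = M₀·(F₁/F₀) = 5.067 × 0.06847/0.03490 = 9.9409 kg/m².
The anomaly ΔM(t) = M(t) − M_∞ decays as ΔM₀·e^(−t/τ) with ΔM₀ = 5.067 − 9.9409 = −4.874 kg/m².
At t = 250 yr, e^(−t/τ) = e^(−1.722) = 0.1787, so ΔM = −0.8711 kg/m² and M = 9.9409 − 0.8711 = 9.0698 kg/m².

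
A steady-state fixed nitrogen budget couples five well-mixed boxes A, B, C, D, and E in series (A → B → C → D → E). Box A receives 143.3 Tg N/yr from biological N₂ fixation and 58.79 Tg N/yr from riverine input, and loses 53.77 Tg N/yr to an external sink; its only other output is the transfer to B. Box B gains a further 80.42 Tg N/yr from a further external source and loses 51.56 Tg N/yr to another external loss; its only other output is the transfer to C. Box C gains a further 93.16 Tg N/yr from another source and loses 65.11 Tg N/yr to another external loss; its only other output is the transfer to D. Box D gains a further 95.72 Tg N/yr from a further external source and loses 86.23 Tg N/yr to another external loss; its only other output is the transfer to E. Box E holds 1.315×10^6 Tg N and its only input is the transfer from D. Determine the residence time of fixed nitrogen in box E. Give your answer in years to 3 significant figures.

6120 yr

Box A: F(A→B) = (143.3 + 58.79) − 53.77 = 148.32 Tg N/yr.
Box B: F(B→C) = (148.32 + 80.42) − 51.56 = 177.18 Tg N/yr.
Box C: F(C→D) = (177.18 + 93.16) − 65.11 = 205.23 Tg N/yr.
Box D: F(D→E) = (205.23 + 95.72) − 86.23 = 214.72 Tg N/yr.
Box E throughput = its input = 214.72 Tg N/yr; τ = 1.315×10^6 / 214.72 = 6124 yr.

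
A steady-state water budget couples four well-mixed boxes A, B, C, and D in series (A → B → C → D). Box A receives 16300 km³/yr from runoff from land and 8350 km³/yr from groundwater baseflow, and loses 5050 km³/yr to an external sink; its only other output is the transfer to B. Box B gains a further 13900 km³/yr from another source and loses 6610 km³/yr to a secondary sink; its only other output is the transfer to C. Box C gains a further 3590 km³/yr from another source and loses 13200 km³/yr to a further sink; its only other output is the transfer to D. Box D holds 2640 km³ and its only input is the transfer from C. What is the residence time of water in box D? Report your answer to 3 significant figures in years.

Box A: F(A→B) = (16300 + 8350) − 5050 = 19600 km³/yr.
Box B: F(B→C) = (19600 + 13900) − 6610 = 26890 km³/yr.
Box C: F(C→D) = (26890 + 3590) − 13200 = 17280 km³/yr.
Box D throughput = its input = 17280 km³/yr; τ = 2640 / 17280 = 0.1528 yr.

0.153 yr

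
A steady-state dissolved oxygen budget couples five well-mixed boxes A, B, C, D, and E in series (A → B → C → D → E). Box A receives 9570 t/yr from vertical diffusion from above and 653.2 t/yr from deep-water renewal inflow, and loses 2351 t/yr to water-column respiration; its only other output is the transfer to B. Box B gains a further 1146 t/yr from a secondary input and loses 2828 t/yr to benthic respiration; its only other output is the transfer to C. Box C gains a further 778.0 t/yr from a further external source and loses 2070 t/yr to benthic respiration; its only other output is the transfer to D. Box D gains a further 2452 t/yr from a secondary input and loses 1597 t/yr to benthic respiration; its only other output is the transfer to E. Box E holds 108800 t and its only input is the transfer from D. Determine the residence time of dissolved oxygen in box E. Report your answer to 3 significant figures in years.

18.9 yr

Box A: F(A→B) = (9570 + 653.2) − 2351 = 7872.2 t/yr.
Box B: F(B→C) = (7872.2 + 1146) − 2828 = 6190.2 t/yr.
Box C: F(C→D) = (6190.2 + 778.0) − 2070 = 4898.2 t/yr.
Box D: F(D→E) = (4898.2 + 2452) − 1597 = 5753.2 t/yr.
Box E throughput = its input = 5753.2 t/yr; τ = 108800 / 5753.2 = 18.91 yr.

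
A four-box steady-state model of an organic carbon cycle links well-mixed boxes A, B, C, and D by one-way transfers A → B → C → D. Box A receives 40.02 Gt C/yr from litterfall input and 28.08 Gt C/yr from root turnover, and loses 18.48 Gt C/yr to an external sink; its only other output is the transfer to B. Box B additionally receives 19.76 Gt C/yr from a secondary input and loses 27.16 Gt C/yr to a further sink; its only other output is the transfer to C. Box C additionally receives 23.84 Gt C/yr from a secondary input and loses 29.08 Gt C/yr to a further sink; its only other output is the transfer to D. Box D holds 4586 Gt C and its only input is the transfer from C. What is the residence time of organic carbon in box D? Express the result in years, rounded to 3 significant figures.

124 yr

Box A: F(A→B) = (40.02 + 28.08) − 18.48 = 49.620 Gt C/yr.
Box B: F(B→C) = (49.620 + 19.76) − 27.16 = 42.220 Gt C/yr.
Box C: F(C→D) = (42.220 + 23.84) − 29.08 = 36.980 Gt C/yr.
Box D throughput = its input = 36.980 Gt C/yr; τ = 4586 / 36.980 = 124.0 yr.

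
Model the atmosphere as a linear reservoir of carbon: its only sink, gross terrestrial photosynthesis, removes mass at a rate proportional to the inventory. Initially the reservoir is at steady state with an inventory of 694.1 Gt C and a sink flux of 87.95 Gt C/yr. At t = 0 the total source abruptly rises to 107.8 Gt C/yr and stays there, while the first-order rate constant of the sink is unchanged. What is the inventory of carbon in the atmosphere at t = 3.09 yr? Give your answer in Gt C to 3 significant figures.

The sink rate constant is k = F₀/M₀ = 87.95/694.1 = 0.1267 yr⁻¹.
Solving dM/dt = F₁ − kM with M(0) = M₀ gives M(t) = F₁/k + (M₀ − F₁/k)·e^(−kt).
F₁/k = 107.8/0.1267 = 850.76 Gt C; kt = 0.1267 × 3.09 = 0.3915, e^(−kt) = 0.6760.
M(3.09) = 850.76 + (694.1 − 850.76) × 0.6760 = 850.76 − 105.9 = 744.85 Gt C.

745 Gt C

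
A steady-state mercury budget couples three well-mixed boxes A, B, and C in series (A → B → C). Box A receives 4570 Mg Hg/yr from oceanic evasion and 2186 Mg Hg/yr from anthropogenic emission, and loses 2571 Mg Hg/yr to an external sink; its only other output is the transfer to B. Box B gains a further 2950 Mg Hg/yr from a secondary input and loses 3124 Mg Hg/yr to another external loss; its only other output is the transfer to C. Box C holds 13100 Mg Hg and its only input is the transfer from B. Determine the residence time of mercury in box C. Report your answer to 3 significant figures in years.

Box A: F(A→B) = (4570 + 2186) − 2571 = 4185.0 Mg Hg/yr.
Box B: F(B→C) = (4185.0 + 2950) − 3124 = 4011.0 Mg Hg/yr.
Box C throughput = its input = 4011.0 Mg Hg/yr; τ = 13100 / 4011.0 = 3.266 yr.

3.27 yr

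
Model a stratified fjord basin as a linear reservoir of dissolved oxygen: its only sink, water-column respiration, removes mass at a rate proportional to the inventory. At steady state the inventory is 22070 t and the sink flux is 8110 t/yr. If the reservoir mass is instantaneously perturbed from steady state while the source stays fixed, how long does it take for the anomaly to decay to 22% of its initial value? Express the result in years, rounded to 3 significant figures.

For a linear reservoir the anomaly decays as exp(−t/τ) with τ = M/F = 22070/8110 = 2.721 yr.
exp(−t/τ) = 0.22 ⇒ t = −τ ln(0.22) = 2.721 × 1.514 = 4.120 yr.

4.12 yr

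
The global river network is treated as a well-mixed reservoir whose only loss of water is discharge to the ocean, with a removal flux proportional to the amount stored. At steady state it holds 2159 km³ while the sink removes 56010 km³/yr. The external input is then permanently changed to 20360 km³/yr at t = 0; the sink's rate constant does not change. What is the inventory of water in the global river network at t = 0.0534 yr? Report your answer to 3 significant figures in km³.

1130 km³

τ = M₀/F₀ = 2159/56010 = 0.03855 yr; rate constant k = 1/τ.
New steady state M_∞ = F₁/k = F₁·τ = 20360 × 0.03855 = 784.81 km³.
M(t) = M_∞ + (M₀ − M_∞)·e^(−t/τ); t/τ = 0.0534/0.03855 = 1.385, so e^(−t/τ) = 0.2502.
M(t) = 784.81 + 1374 × 0.2502 = 1128.7 km³.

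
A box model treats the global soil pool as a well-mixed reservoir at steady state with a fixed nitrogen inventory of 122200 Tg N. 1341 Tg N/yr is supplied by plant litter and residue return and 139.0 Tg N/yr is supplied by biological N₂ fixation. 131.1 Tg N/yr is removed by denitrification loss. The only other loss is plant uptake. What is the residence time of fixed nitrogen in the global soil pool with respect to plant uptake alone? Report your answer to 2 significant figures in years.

91 yr

At steady state ΣF_in = ΣF_out.
ΣF_in = 1341 + 139.0 = 1480.0 Tg N/yr.
Plant uptake flux = ΣF_in − (131.1) = 1480.0 − 131.1 = 1349 Tg N/yr.
τ = M / F = 122200 / 1349 = 90.59 yr.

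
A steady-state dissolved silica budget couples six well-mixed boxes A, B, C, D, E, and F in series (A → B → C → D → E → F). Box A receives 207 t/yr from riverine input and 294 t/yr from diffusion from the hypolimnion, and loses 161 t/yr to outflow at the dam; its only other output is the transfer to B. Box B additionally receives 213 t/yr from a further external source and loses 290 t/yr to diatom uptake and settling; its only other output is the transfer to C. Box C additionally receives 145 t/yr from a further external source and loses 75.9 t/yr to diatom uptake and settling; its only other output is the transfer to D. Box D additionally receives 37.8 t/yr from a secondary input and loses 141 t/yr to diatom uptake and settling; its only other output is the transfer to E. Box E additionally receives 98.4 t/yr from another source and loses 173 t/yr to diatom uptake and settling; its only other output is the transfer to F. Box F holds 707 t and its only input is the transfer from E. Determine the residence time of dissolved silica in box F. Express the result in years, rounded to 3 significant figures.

Box A: F(A→B) = (207 + 294) − 161 = 340.00 t/yr.
Box B: F(B→C) = (340.00 + 213) − 290 = 263.00 t/yr.
Box C: F(C→D) = (263.00 + 145) − 75.9 = 332.10 t/yr.
Box D: F(D→E) = (332.10 + 37.8) − 141 = 228.90 t/yr.
Box E: F(E→F) = (228.90 + 98.4) − 173 = 154.30 t/yr.
Box F throughput = its input = 154.30 t/yr; τ = 707 / 154.30 = 4.582 yr.

4.58 yr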